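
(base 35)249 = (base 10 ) 2599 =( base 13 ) 124C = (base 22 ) 583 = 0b101000100111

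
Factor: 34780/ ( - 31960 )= - 37/34=- 2^( - 1)*17^( - 1)*37^1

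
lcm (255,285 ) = 4845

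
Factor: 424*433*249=2^3*3^1*53^1*83^1*433^1 =45714408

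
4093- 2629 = 1464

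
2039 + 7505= 9544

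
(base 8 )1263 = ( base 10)691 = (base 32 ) LJ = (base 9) 847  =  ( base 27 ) pg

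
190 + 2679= 2869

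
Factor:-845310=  - 2^1 * 3^1*5^1*19^1*1483^1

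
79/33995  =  79/33995 = 0.00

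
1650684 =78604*21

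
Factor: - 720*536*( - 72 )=2^10*3^4*5^1*67^1 = 27786240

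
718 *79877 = 57351686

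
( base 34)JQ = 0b1010100000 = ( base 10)672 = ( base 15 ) 2EC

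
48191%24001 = 189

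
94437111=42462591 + 51974520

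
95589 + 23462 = 119051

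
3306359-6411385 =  - 3105026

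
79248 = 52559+26689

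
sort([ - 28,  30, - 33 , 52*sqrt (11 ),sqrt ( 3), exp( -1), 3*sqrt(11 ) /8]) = [ - 33, - 28,exp( - 1 ),3*sqrt(11)/8,sqrt ( 3),30 , 52*sqrt( 11)]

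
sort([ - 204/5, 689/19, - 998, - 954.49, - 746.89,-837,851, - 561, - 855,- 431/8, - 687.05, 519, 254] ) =[ - 998,- 954.49,- 855, - 837, - 746.89, - 687.05, - 561, - 431/8, - 204/5 , 689/19, 254, 519, 851]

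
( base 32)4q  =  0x9a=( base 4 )2122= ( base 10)154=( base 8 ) 232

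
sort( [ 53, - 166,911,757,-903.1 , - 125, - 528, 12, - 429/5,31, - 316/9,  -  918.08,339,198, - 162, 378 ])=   [ - 918.08, - 903.1, - 528, - 166, - 162, - 125, - 429/5, - 316/9,12, 31, 53,198, 339,378,757,911]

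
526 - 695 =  - 169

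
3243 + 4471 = 7714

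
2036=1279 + 757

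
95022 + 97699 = 192721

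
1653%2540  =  1653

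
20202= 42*481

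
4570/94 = 2285/47 = 48.62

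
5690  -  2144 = 3546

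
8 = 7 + 1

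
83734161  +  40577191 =124311352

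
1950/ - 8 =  - 244 + 1/4  =  - 243.75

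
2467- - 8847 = 11314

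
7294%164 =78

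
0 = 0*688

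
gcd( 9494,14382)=94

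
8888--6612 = 15500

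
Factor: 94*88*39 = 2^4*3^1*11^1*13^1 * 47^1 = 322608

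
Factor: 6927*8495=58844865= 3^1*5^1*1699^1 * 2309^1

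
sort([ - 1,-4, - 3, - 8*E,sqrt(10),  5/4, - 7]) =[ - 8*E, - 7, -4, - 3, - 1  ,  5/4,  sqrt(10) ] 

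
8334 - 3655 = 4679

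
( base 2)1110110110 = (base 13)581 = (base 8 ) 1666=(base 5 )12300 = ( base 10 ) 950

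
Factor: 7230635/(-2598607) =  - 5^1*11^( - 1)*61^1*151^1*157^1*337^( -1 ) * 701^ (- 1)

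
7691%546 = 47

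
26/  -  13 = - 2 + 0/1= - 2.00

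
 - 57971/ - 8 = 57971/8 = 7246.38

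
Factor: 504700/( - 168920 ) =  - 245/82= -  2^ ( - 1 )*5^1*7^2*41^ ( -1 )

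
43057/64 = 672 +49/64 = 672.77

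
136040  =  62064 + 73976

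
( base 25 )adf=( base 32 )6DU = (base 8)14676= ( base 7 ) 25133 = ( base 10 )6590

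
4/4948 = 1/1237 = 0.00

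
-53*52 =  - 2756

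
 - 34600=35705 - 70305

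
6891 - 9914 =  - 3023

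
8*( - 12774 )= - 102192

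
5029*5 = 25145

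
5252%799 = 458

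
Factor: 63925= 5^2*2557^1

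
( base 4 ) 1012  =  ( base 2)1000110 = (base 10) 70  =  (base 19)3D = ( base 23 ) 31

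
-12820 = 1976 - 14796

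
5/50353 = 5/50353 = 0.00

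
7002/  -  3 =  - 2334/1=-  2334.00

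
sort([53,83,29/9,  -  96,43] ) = [-96,29/9,43, 53, 83] 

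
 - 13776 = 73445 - 87221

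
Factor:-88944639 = - 3^1 * 7^1 * 271^1*15629^1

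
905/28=905/28 = 32.32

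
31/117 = 31/117 = 0.26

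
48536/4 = 12134 = 12134.00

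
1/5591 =1/5591 =0.00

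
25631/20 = 1281 + 11/20 = 1281.55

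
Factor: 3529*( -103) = -363487 = - 103^1 * 3529^1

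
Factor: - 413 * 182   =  -75166 = - 2^1*7^2* 13^1*59^1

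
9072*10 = 90720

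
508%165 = 13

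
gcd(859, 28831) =1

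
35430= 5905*6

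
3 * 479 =1437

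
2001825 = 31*64575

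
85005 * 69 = 5865345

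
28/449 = 28/449 = 0.06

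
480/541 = 480/541 = 0.89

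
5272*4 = 21088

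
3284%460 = 64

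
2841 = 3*947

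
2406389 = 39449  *61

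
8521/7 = 1217 + 2/7 = 1217.29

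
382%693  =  382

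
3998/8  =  499 +3/4 =499.75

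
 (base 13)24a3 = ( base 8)12123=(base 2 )1010001010011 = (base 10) 5203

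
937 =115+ 822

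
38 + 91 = 129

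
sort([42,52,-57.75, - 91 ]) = [-91,-57.75, 42,  52 ] 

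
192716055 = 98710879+94005176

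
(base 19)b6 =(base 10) 215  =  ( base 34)6B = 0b11010111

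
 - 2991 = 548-3539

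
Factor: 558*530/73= 295740/73 = 2^2*3^2*5^1*31^1*53^1*73^( - 1) 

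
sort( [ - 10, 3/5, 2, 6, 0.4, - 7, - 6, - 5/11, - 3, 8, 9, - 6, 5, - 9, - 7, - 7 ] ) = [ - 10, - 9,-7, - 7, - 7,-6, - 6, - 3, - 5/11, 0.4, 3/5,2,5, 6, 8, 9]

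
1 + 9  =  10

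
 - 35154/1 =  - 35154 = - 35154.00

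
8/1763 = 8/1763 = 0.00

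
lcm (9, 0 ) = 0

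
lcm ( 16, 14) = 112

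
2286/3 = 762 = 762.00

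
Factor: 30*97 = 2910 = 2^1 * 3^1*5^1*97^1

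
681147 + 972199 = 1653346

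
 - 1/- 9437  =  1/9437= 0.00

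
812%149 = 67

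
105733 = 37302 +68431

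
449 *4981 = 2236469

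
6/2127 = 2/709  =  0.00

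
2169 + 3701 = 5870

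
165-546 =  -381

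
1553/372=1553/372  =  4.17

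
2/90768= 1/45384   =  0.00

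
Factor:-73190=  -  2^1*5^1 * 13^1*563^1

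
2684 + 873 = 3557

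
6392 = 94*68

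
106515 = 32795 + 73720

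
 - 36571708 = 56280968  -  92852676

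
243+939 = 1182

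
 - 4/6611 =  - 4/6611 = - 0.00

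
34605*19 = 657495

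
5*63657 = 318285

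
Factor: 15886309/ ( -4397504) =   -  2^( - 6)*733^1*21673^1*68711^(-1)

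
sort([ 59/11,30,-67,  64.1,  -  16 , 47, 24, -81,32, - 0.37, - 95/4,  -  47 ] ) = [- 81 , - 67,-47,  -  95/4,-16,- 0.37 , 59/11, 24,30,  32, 47, 64.1]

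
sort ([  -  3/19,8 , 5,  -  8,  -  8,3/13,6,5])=[ - 8, - 8, - 3/19,3/13,5 , 5,6, 8] 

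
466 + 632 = 1098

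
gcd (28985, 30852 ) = 1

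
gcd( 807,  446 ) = 1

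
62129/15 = 62129/15  =  4141.93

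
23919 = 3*7973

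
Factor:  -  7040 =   -  2^7*5^1*  11^1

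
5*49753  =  248765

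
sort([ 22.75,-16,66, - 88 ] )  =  [ - 88,  -  16, 22.75, 66]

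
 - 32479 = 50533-83012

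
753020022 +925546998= 1678567020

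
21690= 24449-2759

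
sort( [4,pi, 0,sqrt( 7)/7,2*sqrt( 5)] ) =[0, sqrt( 7)/7, pi,4, 2*sqrt( 5 )]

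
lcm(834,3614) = 10842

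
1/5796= 1/5796 = 0.00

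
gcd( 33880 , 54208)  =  6776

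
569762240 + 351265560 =921027800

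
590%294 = 2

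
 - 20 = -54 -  - 34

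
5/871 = 5/871 = 0.01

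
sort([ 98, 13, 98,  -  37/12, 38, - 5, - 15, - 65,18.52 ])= [ - 65, - 15, - 5,-37/12,13, 18.52, 38, 98,98 ] 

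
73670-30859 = 42811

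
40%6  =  4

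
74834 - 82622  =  -7788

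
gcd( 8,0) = 8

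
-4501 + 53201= 48700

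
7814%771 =104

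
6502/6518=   3251/3259 = 1.00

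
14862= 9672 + 5190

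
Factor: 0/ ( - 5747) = 0^1 = 0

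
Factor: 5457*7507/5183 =40965699/5183 = 3^1*17^1*71^( - 1 )*73^ ( - 1)*107^1*7507^1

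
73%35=3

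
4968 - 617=4351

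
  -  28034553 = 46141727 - 74176280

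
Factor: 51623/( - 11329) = - 11^1*13^1 * 19^2 * 11329^( - 1 )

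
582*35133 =20447406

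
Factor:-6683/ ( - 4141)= 163/101 = 101^( - 1)*163^1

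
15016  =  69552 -54536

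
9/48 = 3/16  =  0.19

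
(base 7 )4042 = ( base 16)57A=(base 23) 2EM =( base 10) 1402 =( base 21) 33G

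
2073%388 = 133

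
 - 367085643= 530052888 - 897138531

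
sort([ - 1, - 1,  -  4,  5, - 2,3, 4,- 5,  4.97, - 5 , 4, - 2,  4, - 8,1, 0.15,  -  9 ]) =[ - 9, - 8, - 5,  -  5, - 4, - 2, - 2, -1, - 1, 0.15,  1, 3,  4,4,4, 4.97,  5 ]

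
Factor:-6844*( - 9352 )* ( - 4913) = - 2^5*7^1*17^3*29^1* 59^1*167^1  =  - 314456997344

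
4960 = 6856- 1896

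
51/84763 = 51/84763  =  0.00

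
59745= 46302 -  - 13443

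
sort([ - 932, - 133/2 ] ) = [-932, - 133/2]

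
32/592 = 2/37 = 0.05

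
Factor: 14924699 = 59^1*131^1 * 1931^1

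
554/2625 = 554/2625 =0.21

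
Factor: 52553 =52553^1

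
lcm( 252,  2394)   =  4788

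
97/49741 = 97/49741=0.00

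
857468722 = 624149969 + 233318753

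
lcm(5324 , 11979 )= 47916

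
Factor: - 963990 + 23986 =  - 2^2 * 13^1*18077^1 = - 940004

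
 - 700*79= -55300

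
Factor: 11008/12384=8/9 = 2^3 * 3^ (  -  2 ) 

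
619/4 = 619/4 = 154.75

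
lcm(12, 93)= 372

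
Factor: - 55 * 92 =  - 5060 = - 2^2 * 5^1*11^1 * 23^1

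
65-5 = 60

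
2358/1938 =1  +  70/323= 1.22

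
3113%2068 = 1045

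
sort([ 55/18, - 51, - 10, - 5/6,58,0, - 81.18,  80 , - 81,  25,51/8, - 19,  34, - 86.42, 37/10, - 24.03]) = [ - 86.42, - 81.18,- 81, - 51, - 24.03, -19,- 10, - 5/6, 0,55/18 , 37/10,51/8,25 , 34, 58,80] 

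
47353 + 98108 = 145461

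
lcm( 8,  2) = 8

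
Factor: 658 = 2^1*7^1*47^1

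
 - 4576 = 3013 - 7589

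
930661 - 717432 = 213229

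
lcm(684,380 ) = 3420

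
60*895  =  53700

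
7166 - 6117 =1049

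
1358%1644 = 1358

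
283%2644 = 283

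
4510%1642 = 1226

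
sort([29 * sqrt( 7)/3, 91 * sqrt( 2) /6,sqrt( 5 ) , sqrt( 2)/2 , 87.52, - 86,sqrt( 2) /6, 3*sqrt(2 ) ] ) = [ - 86, sqrt( 2)/6,sqrt ( 2) /2,sqrt( 5), 3 * sqrt (2),  91 * sqrt( 2) /6, 29*sqrt(7)/3,87.52 ] 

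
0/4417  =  0 = 0.00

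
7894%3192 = 1510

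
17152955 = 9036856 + 8116099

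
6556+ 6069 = 12625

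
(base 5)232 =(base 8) 103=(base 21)34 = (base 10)67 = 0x43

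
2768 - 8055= - 5287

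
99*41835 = 4141665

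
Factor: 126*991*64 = 2^7*3^2 * 7^1*991^1 = 7991424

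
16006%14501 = 1505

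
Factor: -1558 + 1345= - 3^1*71^1 =- 213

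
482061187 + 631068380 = 1113129567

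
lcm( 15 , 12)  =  60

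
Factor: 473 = 11^1*43^1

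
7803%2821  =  2161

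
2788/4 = 697= 697.00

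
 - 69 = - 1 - 68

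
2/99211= 2/99211 = 0.00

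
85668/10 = 8566 + 4/5=8566.80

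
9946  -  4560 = 5386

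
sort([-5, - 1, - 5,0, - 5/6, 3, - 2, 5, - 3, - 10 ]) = [ - 10,  -  5, - 5, - 3, - 2, - 1 , - 5/6, 0, 3,  5] 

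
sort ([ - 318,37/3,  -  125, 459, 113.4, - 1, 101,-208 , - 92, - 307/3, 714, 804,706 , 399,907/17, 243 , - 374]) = [ - 374, - 318, - 208, - 125 , - 307/3, - 92, - 1, 37/3, 907/17, 101, 113.4,243, 399,  459, 706, 714 , 804 ]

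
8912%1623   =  797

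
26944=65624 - 38680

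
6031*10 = 60310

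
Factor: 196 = 2^2*7^2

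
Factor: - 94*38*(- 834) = 2979048 = 2^3*3^1*19^1*47^1*139^1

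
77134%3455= 1124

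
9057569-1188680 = 7868889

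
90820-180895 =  - 90075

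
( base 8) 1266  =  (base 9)851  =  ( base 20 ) 1EE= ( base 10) 694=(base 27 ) PJ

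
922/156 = 5 + 71/78 = 5.91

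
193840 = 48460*4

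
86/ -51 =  - 86/51 = - 1.69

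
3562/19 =3562/19 = 187.47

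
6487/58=111 + 49/58 = 111.84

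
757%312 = 133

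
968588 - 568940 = 399648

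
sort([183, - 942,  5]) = [-942,5,183 ]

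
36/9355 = 36/9355= 0.00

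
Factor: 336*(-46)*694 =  - 10726464 = - 2^6*3^1*7^1 * 23^1*347^1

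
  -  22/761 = - 1+739/761  =  - 0.03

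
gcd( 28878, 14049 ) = 3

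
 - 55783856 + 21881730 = -33902126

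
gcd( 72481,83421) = 1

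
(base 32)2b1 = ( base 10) 2401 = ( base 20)601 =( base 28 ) 31L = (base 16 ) 961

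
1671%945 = 726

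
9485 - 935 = 8550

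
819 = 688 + 131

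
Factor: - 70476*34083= - 2402033508 = - 2^2*3^3 * 7^2*541^1*839^1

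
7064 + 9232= 16296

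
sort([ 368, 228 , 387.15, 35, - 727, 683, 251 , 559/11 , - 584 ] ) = [ - 727, - 584 , 35,559/11, 228,251,368, 387.15,683 ] 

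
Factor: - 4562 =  - 2^1*2281^1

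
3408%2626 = 782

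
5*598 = 2990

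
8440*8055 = 67984200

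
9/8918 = 9/8918  =  0.00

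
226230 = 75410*3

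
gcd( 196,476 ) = 28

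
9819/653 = 9819/653 = 15.04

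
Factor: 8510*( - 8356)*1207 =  - 85829238920  =  - 2^3 * 5^1*17^1*23^1*  37^1*71^1* 2089^1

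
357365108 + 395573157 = 752938265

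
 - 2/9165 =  - 2/9165  =  -0.00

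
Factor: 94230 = 2^1*3^3*5^1*349^1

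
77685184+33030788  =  110715972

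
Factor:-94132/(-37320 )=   23533/9330 = 2^( - 1)*3^( - 1)*5^( -1)*101^1*233^1 * 311^(-1)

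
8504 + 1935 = 10439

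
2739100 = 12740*215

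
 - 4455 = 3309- 7764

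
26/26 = 1=1.00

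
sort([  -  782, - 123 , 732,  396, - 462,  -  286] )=[ - 782 , - 462,  -  286, - 123,  396, 732]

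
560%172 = 44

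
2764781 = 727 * 3803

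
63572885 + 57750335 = 121323220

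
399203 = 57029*7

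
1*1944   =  1944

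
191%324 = 191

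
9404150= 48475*194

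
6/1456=3/728 = 0.00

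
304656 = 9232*33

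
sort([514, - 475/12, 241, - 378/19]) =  [ - 475/12, - 378/19, 241,  514 ]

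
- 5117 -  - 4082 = -1035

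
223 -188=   35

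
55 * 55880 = 3073400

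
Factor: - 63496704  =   - 2^9*3^1*67^1*617^1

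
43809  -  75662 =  - 31853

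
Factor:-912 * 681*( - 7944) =2^7*3^3*19^1*227^1 *331^1  =  4933795968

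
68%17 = 0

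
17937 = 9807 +8130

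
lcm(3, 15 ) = 15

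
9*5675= 51075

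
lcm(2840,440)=31240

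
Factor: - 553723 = -277^1*1999^1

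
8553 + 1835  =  10388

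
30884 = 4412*7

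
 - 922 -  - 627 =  - 295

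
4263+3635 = 7898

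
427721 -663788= - 236067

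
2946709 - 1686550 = 1260159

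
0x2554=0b10010101010100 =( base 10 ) 9556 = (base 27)d2p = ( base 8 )22524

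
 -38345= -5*7669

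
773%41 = 35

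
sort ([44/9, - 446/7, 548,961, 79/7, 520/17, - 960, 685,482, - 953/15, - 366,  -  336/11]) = [ - 960 , - 366, - 446/7, - 953/15, - 336/11, 44/9,  79/7,520/17,  482, 548,  685,961]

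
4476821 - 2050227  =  2426594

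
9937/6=9937/6 = 1656.17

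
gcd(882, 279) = 9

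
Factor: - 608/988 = -8/13 = - 2^3*13^(-1 ) 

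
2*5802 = 11604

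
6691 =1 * 6691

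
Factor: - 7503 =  - 3^1*41^1*61^1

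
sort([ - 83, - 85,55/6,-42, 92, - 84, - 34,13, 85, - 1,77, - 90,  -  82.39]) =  [ - 90, - 85, - 84,-83, - 82.39, - 42, - 34, - 1, 55/6, 13 , 77 , 85, 92 ]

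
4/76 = 1/19=0.05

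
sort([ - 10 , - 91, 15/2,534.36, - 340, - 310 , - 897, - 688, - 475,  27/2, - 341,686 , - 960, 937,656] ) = [ - 960, - 897, - 688 , - 475 , - 341,-340, - 310, - 91, - 10,15/2  ,  27/2, 534.36,  656, 686, 937 ]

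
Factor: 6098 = 2^1*3049^1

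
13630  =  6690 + 6940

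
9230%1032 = 974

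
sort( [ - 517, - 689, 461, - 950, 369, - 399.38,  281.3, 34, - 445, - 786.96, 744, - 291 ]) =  [ - 950, - 786.96, - 689,- 517, - 445  ,-399.38,-291,34, 281.3, 369, 461, 744]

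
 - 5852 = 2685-8537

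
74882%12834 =10712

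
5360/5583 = 5360/5583 = 0.96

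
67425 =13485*5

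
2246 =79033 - 76787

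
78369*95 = 7445055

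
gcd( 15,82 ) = 1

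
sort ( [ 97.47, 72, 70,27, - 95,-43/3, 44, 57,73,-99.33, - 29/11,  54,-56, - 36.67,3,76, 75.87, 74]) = [ - 99.33, - 95,  -  56, - 36.67, - 43/3,-29/11, 3,27,44,54,57,70,72,73, 74,75.87, 76,97.47]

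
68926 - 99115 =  - 30189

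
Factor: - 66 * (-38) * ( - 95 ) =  - 2^2*3^1*  5^1 * 11^1*19^2  =  -238260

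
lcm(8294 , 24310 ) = 704990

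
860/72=215/18 = 11.94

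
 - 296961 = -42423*7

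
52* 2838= 147576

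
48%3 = 0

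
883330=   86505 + 796825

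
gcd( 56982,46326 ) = 6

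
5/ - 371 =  - 5/371 = - 0.01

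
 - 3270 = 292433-295703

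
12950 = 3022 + 9928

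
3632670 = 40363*90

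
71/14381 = 71/14381 = 0.00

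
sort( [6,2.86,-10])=[-10, 2.86,  6]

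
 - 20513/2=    - 10257 + 1/2 = -  10256.50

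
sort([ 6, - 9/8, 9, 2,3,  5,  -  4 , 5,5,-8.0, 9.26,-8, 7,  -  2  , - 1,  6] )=[ - 8.0,  -  8, - 4, -2, - 9/8, - 1, 2, 3, 5, 5,5, 6,6,7,  9, 9.26]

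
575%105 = 50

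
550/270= 2+ 1/27= 2.04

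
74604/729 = 24868/243 = 102.34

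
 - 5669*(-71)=402499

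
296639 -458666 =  -162027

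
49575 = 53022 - 3447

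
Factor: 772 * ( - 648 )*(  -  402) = 201102912 = 2^6*3^5*67^1*193^1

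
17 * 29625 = 503625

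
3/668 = 3/668 =0.00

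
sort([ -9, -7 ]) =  [ - 9,  -  7] 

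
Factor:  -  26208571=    - 367^1*71413^1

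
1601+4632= 6233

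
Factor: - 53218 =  - 2^1*  11^1*41^1*59^1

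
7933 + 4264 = 12197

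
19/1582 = 19/1582=0.01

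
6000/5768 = 750/721 = 1.04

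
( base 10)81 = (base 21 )3I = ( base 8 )121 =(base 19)45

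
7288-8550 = -1262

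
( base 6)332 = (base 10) 128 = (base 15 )88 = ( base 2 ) 10000000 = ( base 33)3t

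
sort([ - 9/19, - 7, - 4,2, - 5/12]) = [ -7, - 4, - 9/19, - 5/12 , 2 ] 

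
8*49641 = 397128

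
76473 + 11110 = 87583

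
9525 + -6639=2886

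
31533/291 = 108 + 35/97 =108.36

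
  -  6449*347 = - 2237803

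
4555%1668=1219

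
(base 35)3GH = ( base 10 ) 4252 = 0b1000010011100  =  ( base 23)80k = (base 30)4lm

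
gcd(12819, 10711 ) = 1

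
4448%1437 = 137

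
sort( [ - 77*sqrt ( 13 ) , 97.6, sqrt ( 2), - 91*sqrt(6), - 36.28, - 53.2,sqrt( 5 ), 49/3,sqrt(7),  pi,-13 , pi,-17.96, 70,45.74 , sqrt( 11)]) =[ - 77*sqrt( 13 ), - 91*sqrt( 6 ), - 53.2 , - 36.28, - 17.96, - 13,sqrt(2),sqrt( 5 ),sqrt (7),pi,  pi , sqrt( 11), 49/3,45.74,70 , 97.6] 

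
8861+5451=14312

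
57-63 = -6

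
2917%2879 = 38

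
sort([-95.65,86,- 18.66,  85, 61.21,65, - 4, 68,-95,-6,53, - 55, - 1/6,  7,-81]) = [-95.65, - 95, - 81,-55,-18.66, -6, - 4 ,-1/6,7,53,61.21,65,68, 85, 86] 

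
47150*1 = 47150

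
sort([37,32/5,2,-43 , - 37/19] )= [-43,-37/19,2, 32/5,37 ] 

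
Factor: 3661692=2^2*3^1*23^1*13267^1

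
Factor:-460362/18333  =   - 2^1* 3^( - 2 )*113^1=- 226/9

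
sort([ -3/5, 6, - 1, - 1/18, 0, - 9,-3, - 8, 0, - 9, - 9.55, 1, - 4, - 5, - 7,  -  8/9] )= [ - 9.55 , - 9, - 9, - 8,-7, - 5,-4, - 3, - 1, - 8/9, -3/5, - 1/18,  0,0,1,6 ] 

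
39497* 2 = 78994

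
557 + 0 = 557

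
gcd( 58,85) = 1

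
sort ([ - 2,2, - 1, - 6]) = [  -  6, - 2,- 1,2]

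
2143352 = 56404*38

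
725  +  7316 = 8041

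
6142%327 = 256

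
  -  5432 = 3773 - 9205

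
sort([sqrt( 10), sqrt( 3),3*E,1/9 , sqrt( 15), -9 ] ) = [-9, 1/9, sqrt (3 ),sqrt( 10) , sqrt (15 ), 3* E] 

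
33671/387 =33671/387 = 87.01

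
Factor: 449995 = 5^1*7^1*13^1*23^1 * 43^1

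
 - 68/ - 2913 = 68/2913 = 0.02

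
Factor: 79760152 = 2^3*9970019^1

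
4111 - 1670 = 2441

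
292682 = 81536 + 211146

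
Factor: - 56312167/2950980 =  - 2^( - 2 ) * 3^(-1 )*5^( - 1)*137^(- 1 )*359^( - 1 )*56312167^1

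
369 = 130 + 239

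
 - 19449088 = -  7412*2624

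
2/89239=2/89239=0.00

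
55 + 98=153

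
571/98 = 571/98 = 5.83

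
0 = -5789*0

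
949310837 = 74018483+875292354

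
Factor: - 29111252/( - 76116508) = 7277813/19029127 = 13^( - 1)*19^( - 1)*97^1*75029^1*77041^ ( - 1 ) 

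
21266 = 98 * 217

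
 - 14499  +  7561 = -6938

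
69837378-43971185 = 25866193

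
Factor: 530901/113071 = 3^3 *29^( - 1)*53^2 *557^( - 1) = 75843/16153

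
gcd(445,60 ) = 5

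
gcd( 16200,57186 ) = 162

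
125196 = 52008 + 73188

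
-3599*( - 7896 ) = 28417704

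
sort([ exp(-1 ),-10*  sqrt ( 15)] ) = [ -10 * sqrt( 15 ),exp(-1)] 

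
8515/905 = 9 +74/181 = 9.41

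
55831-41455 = 14376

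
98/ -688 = - 1+295/344 = - 0.14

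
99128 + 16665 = 115793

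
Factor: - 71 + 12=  - 59 = - 59^1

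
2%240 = 2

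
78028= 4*19507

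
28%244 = 28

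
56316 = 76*741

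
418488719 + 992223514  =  1410712233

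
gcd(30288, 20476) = 4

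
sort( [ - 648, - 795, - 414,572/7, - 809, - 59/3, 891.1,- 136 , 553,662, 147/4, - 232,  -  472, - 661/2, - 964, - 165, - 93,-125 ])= [ - 964,  -  809,-795, - 648 , - 472, - 414 , - 661/2, - 232, - 165, - 136, - 125,  -  93, -59/3,147/4,  572/7, 553,662,891.1]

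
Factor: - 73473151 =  - 73473151^1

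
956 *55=52580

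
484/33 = 44/3 = 14.67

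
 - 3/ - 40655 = 3/40655 = 0.00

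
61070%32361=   28709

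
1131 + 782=1913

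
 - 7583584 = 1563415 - 9146999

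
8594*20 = 171880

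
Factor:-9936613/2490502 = -2^( - 1)*7^( - 1)*177893^( - 1)*9936613^1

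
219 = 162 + 57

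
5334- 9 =5325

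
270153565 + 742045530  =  1012199095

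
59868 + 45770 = 105638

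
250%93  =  64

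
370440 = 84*4410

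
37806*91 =3440346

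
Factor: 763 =7^1*109^1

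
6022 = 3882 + 2140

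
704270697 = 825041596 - 120770899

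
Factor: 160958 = 2^1*7^1*11497^1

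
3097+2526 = 5623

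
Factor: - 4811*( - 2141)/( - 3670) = -2^(- 1)*5^ ( - 1)*17^1*283^1*367^ ( - 1)*2141^1 = - 10300351/3670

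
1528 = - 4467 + 5995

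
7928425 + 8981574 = 16909999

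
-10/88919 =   -  1 + 88909/88919 = - 0.00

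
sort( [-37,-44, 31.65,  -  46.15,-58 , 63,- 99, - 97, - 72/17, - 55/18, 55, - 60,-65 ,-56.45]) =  [ - 99, - 97, - 65,- 60, - 58, - 56.45, - 46.15, - 44 , - 37,-72/17,  -  55/18,31.65,55 , 63 ] 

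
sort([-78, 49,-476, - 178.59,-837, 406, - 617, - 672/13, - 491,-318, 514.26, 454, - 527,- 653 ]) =[ - 837, - 653, - 617, - 527,-491,-476,-318,- 178.59,-78, - 672/13, 49, 406, 454, 514.26 ] 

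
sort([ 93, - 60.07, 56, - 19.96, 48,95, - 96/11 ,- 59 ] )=[-60.07, - 59,  -  19.96, - 96/11,  48,56,93, 95]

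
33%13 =7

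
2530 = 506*5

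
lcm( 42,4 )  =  84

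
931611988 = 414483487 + 517128501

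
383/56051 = 383/56051 = 0.01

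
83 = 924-841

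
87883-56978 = 30905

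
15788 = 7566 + 8222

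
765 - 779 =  - 14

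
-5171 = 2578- 7749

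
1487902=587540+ 900362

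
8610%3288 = 2034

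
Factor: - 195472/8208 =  - 3^( - 3) * 643^1 = - 643/27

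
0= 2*0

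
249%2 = 1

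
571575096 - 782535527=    - 210960431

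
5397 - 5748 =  - 351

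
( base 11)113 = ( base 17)7g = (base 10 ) 135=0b10000111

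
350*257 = 89950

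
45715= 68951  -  23236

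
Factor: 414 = 2^1*3^2*23^1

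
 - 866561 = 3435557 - 4302118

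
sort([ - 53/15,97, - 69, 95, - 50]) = [ - 69, - 50, - 53/15,  95,97]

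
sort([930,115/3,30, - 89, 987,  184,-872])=[ - 872 , - 89,30, 115/3,184, 930, 987 ] 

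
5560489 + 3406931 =8967420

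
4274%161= 88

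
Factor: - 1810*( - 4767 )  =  8628270 = 2^1*3^1*5^1*7^1*181^1*227^1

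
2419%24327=2419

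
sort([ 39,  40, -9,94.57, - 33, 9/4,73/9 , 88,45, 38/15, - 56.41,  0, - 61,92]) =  [ -61,  -  56.41,- 33, - 9, 0 , 9/4 , 38/15, 73/9 , 39, 40 , 45,88,92, 94.57]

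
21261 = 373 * 57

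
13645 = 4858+8787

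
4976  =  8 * 622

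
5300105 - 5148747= 151358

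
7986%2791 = 2404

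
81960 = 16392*5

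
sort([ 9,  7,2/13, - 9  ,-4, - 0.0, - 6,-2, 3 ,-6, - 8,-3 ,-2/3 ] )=[ - 9, - 8 , - 6, - 6 , -4, - 3, - 2, - 2/3,-0.0,2/13, 3, 7 , 9] 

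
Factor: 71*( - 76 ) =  - 2^2*19^1*71^1 = - 5396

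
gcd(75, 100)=25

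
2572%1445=1127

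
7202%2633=1936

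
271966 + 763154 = 1035120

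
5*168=840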